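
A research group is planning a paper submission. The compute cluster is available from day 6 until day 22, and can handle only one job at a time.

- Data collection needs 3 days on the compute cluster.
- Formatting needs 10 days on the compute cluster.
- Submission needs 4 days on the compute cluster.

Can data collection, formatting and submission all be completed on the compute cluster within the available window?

The compute cluster window is 22 − 6 = 16 days.
Running back to back, the jobs need 3 + 10 + 4 = 17 days on the compute cluster.
Since 17 > 16, they cannot all fit.

No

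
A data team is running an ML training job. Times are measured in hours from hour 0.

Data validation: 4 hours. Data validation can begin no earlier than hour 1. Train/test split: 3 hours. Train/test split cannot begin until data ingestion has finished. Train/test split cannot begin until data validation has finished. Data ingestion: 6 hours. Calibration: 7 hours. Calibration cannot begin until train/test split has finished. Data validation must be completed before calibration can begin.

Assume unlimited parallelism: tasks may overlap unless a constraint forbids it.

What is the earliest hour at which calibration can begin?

After its own release at hour 1, data validation can start at hour 1 and finishes at hour 5.
Nothing blocks data ingestion, so it runs from hour 0 to hour 6.
Train/test split has to wait for data ingestion (finishes hour 6); data validation (finishes hour 5). The latest of these is hour 6, so train/test split runs hour 6 to 6 + 3 = hour 9.
Calibration waits on train/test split (finishes hour 9); data validation (finishes hour 5). The latest of these is hour 9, which is the earliest calibration can start.

9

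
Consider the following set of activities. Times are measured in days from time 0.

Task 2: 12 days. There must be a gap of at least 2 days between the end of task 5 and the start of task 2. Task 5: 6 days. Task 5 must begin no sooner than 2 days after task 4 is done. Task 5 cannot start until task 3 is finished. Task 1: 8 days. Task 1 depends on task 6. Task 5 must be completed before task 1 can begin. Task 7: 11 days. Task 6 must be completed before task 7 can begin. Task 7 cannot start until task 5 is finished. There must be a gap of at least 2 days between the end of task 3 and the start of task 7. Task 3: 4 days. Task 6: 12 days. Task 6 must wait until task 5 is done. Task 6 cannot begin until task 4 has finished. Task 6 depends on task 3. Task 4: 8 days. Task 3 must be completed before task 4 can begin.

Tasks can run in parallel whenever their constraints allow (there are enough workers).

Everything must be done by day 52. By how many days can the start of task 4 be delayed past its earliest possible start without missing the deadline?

Nothing blocks task 3, so it runs from day 0 to day 4.
After task 3 (finishes day 4), task 4 can start at day 4 and finishes at day 12.

Working backward from the deadline:
Nothing follows task 2; the deadline of day 52 is its only limit. It must start by 52 − 12 = day 40.
To finish by day 52, task 1 (duration 8) must start no later than day 44.
To finish by day 52, task 7 (duration 11) must start no later than day 41.
Task 6 feeds task 1 (must start by day 44); task 7 (must start by day 41). Taking the minimum, task 6 must finish by day 41 and start by 41 − 12 = day 29.
Task 5 must finish in time for task 1 (must start by day 44); task 2 (must start by day 40, minus 2-day gap → day 38); task 6 (must start by day 29); task 7 (must start by day 41). The tightest is day 29, so task 5 must start by 29 − 6 = day 23.
For task 4: task 5 (must start by day 23, minus 2-day gap → day 21); task 6 (must start by day 29). The most restrictive is day 21; with an 8-day duration, task 4 must start by day 13.
So task 4 can start as early as day 4 and as late as day 13, giving 13 − 4 = 9 days of slack.

9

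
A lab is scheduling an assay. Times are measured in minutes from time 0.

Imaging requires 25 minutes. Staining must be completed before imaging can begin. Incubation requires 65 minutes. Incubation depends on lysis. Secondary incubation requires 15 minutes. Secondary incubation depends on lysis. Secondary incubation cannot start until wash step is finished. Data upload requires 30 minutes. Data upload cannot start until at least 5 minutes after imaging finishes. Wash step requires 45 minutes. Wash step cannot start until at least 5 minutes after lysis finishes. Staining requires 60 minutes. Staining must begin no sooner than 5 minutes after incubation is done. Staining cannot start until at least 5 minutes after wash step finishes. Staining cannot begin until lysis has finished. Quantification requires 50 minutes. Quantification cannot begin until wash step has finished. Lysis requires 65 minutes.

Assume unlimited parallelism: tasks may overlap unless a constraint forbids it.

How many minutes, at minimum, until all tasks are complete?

255

Lysis has no prerequisites, so it starts at minute 0 and finishes at minute 65.
Wash step cannot begin until lysis (finishes minute 65, plus 5-minute gap → minute 70). It runs from minute 70 to 70 + 45 = minute 115.
Quantification waits on wash step (finishes minute 115), so it starts at minute 115 and finishes at 115 + 50 = minute 165.
For secondary incubation: lysis (finishes minute 65); wash step (finishes minute 115). Taking the maximum gives a start of minute 115, and it finishes at 115 + 15 = minute 130.
Incubation cannot begin until lysis (finishes minute 65). It runs from minute 65 to 65 + 65 = minute 130.
For staining: incubation (finishes minute 130, plus 5-minute gap → minute 135); wash step (finishes minute 115, plus 5-minute gap → minute 120); lysis (finishes minute 65). Taking the maximum gives a start of minute 135, and it finishes at 135 + 60 = minute 195.
Imaging waits on staining (finishes minute 195), so it starts at minute 195 and finishes at 195 + 25 = minute 220.
After imaging (finishes minute 220, plus 5-minute gap → minute 225), data upload can start at minute 225 and finishes at minute 255.
All tasks are finished once the last one completes. Finish times: Lysis at 65, Incubation at 130, Wash step at 115, Staining at 195, Secondary incubation at 130, Imaging at 220, Quantification at 165, Data upload at 255. The latest is minute 255.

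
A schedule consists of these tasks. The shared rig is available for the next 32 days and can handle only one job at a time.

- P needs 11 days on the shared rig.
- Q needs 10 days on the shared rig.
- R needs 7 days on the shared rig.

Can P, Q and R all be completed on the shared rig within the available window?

Yes

Running back to back, the jobs need 11 + 10 + 7 = 28 days on the shared rig.
Since 28 ≤ 32, they fit within the window.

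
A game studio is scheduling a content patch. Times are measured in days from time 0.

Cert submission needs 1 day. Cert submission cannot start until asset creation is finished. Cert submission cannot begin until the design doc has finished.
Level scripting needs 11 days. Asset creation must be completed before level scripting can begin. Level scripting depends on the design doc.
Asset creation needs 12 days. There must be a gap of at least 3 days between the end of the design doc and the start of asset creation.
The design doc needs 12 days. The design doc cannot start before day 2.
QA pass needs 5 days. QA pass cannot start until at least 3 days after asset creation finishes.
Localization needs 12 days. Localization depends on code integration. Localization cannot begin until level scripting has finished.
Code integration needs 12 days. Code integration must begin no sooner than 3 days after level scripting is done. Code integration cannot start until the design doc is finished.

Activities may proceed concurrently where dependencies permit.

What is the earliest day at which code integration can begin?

43

The design doc cannot begin until its own release at day 2. It runs from day 2 to 2 + 12 = day 14.
After the design doc (finishes day 14, plus 3-day gap → day 17), asset creation can start at day 17 and finishes at day 29.
Level scripting needs all of asset creation (finishes day 29); the design doc (finishes day 14). That puts its earliest start at day 29; it finishes at 29 + 11 = day 40.
Code integration waits on level scripting (finishes day 40, plus 3-day gap → day 43); the design doc (finishes day 14). The latest of these is day 43, which is the earliest code integration can start.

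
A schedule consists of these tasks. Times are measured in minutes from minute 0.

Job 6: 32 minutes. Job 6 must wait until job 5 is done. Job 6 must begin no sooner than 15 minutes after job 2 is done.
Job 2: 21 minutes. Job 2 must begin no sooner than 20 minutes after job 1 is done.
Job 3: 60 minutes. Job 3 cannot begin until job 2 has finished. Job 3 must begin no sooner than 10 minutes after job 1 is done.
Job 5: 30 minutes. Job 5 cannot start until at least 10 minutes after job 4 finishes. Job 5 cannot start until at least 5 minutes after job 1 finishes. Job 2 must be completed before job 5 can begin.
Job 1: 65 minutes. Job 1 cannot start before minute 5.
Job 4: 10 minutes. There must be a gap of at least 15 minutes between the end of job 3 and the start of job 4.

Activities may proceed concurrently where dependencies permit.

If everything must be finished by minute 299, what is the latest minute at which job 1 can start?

Job 6 must finish by minute 299; it takes 32 minutes, so it must start by 299 − 32 = minute 267.
Job 5 has to be done before job 6 (must start by minute 267). That means finishing by minute 267, i.e. starting by 267 − 30 = minute 237.
Job 4 has to be done before job 5 (must start by minute 237, minus 10-minute gap → minute 227). That means finishing by minute 227, i.e. starting by 227 − 10 = minute 217.
Job 3 feeds into job 4 (must start by minute 217, minus 15-minute gap → minute 202); so job 3 must finish by minute 202 and therefore start by minute 142.
Job 2 must finish in time for job 3 (must start by minute 142); job 5 (must start by minute 237); job 6 (must start by minute 267, minus 15-minute gap → minute 252). The tightest is minute 142, so job 2 must start by 142 − 21 = minute 121.
Job 1 must finish in time for job 2 (must start by minute 121, minus 20-minute gap → minute 101); job 3 (must start by minute 142, minus 10-minute gap → minute 132); job 5 (must start by minute 237, minus 5-minute gap → minute 232). The tightest is minute 101, so job 1 must start by 101 − 65 = minute 36.

36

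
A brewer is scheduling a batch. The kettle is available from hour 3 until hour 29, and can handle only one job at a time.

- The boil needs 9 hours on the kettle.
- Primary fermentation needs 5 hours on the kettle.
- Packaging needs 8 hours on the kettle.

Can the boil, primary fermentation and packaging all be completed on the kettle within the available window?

The kettle window is 29 − 3 = 26 hours.
Running back to back, the jobs need 9 + 5 + 8 = 22 hours on the kettle.
Since 22 ≤ 26, they fit within the window.

Yes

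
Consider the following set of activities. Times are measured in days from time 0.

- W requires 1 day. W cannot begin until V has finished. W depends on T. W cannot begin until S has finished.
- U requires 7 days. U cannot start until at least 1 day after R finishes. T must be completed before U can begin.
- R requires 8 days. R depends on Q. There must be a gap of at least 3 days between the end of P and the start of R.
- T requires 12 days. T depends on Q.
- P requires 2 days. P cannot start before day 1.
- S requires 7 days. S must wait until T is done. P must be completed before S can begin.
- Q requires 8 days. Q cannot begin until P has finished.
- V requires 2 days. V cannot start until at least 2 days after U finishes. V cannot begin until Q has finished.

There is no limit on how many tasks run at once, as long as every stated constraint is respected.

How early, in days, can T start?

P waits on its own release at day 1, so it starts at day 1 and finishes at 1 + 2 = day 3.
Q cannot begin until P (finishes day 3). It runs from day 3 to 3 + 8 = day 11.
T waits on Q (finishes day 11), so the earliest it can start is day 11.

11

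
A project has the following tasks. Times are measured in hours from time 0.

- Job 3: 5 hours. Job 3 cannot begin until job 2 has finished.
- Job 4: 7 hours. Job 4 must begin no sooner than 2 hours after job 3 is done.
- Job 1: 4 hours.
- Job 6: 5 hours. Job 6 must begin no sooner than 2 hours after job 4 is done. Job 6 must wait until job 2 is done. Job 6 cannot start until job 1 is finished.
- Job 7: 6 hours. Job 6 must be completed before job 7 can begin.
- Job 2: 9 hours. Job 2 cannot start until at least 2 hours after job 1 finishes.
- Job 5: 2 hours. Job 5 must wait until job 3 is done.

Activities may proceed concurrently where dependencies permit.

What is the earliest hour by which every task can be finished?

42

Nothing blocks job 1, so it runs from hour 0 to hour 4.
After job 1 (finishes hour 4, plus 2-hour gap → hour 6), job 2 can start at hour 6 and finishes at hour 15.
Job 3 cannot begin until job 2 (finishes hour 15). It runs from hour 15 to 15 + 5 = hour 20.
After job 3 (finishes hour 20), job 5 can start at hour 20 and finishes at hour 22.
After job 3 (finishes hour 20, plus 2-hour gap → hour 22), job 4 can start at hour 22 and finishes at hour 29.
Job 6 needs all of job 4 (finishes hour 29, plus 2-hour gap → hour 31); job 2 (finishes hour 15); job 1 (finishes hour 4). That puts its earliest start at hour 31; it finishes at 31 + 5 = hour 36.
After job 6 (finishes hour 36), job 7 can start at hour 36 and finishes at hour 42.
All tasks are finished once the last one completes. Finish times: Job 1 at 4, Job 2 at 15, Job 3 at 20, Job 4 at 29, Job 5 at 22, Job 6 at 36, Job 7 at 42. The latest is hour 42.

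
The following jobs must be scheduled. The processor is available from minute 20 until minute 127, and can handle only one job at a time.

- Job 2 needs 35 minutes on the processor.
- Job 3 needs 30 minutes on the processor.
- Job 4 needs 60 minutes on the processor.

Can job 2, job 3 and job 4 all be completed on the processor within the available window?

The processor window is 127 − 20 = 107 minutes.
Running back to back, the jobs need 35 + 30 + 60 = 125 minutes on the processor.
Since 125 > 107, they cannot all fit.

No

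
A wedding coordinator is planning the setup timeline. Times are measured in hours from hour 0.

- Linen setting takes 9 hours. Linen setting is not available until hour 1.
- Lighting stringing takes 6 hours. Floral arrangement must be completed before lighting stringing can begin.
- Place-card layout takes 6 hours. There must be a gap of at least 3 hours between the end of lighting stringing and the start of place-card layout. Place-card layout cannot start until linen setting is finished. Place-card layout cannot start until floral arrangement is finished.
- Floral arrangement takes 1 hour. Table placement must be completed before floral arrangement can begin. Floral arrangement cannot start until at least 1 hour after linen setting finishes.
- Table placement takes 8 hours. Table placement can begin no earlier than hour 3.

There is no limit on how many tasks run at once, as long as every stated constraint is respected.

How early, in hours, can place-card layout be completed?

27

Linen setting cannot begin until its own release at hour 1. It runs from hour 1 to 1 + 9 = hour 10.
After its own release at hour 3, table placement can start at hour 3 and finishes at hour 11.
Floral arrangement needs all of table placement (finishes hour 11); linen setting (finishes hour 10, plus 1-hour gap → hour 11). That puts its earliest start at hour 11; it finishes at 11 + 1 = hour 12.
Lighting stringing cannot begin until floral arrangement (finishes hour 12). It runs from hour 12 to 12 + 6 = hour 18.
Place-card layout needs all of lighting stringing (finishes hour 18, plus 3-hour gap → hour 21); linen setting (finishes hour 10); floral arrangement (finishes hour 12). That puts its earliest start at hour 21; it finishes at 21 + 6 = hour 27.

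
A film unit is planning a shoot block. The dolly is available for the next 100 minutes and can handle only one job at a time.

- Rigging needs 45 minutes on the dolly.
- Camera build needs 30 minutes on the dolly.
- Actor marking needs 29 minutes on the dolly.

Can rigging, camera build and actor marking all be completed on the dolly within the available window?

No

Running back to back, the jobs need 45 + 30 + 29 = 104 minutes on the dolly.
Since 104 > 100, they cannot all fit.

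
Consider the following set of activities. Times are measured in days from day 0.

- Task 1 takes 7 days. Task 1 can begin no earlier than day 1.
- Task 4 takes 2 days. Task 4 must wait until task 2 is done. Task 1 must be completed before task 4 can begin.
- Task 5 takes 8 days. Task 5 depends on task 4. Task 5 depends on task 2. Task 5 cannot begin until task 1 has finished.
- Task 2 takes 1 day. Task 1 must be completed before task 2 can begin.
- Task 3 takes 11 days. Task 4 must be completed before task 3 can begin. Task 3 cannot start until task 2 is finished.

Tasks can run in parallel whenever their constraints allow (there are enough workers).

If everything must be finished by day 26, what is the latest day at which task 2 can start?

To finish by day 26, task 3 (duration 11) must start no later than day 15.
Task 5 has no dependents, so it just needs to finish by day 26. Starting by 26 − 8 = day 18 achieves that.
For task 4: task 3 (must start by day 15); task 5 (must start by day 18). The most restrictive is day 15; with a 2-day duration, task 4 must start by day 13.
For task 2: task 3 (must start by day 15); task 4 (must start by day 13); task 5 (must start by day 18). The most restrictive is day 13; with a 1-day duration, task 2 must start by day 12.

12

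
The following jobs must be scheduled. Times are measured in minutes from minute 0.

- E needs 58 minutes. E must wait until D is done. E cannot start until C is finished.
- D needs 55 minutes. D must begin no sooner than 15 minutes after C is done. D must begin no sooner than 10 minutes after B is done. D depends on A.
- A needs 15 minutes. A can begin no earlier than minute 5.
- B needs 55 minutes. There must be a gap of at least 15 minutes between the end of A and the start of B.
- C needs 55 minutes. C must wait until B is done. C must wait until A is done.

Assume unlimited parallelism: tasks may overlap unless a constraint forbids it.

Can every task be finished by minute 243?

No

A cannot begin until its own release at minute 5. It runs from minute 5 to 5 + 15 = minute 20.
B waits on A (finishes minute 20, plus 15-minute gap → minute 35), so it starts at minute 35 and finishes at 35 + 55 = minute 90.
C has to wait for B (finishes minute 90); A (finishes minute 20). The latest of these is minute 90, so C runs minute 90 to 90 + 55 = minute 145.
D cannot start until C (finishes minute 145, plus 15-minute gap → minute 160); B (finishes minute 90, plus 10-minute gap → minute 100); A (finishes minute 20). The controlling bound is minute 160, so D finishes at 160 + 55 = minute 215.
E needs all of D (finishes minute 215); C (finishes minute 145). That puts its earliest start at minute 215; it finishes at 215 + 58 = minute 273.
The earliest everything can be done is minute 273, which is after the deadline of 243, so it is not possible.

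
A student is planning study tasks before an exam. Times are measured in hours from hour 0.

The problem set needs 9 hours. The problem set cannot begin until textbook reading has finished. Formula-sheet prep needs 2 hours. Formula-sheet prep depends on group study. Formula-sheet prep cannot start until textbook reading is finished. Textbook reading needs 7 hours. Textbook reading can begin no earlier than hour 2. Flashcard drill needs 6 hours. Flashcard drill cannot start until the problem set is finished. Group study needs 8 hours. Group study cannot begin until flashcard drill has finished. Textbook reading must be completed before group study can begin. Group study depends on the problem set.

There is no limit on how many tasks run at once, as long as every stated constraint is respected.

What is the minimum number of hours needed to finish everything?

Textbook reading cannot begin until its own release at hour 2. It runs from hour 2 to 2 + 7 = hour 9.
The problem set cannot begin until textbook reading (finishes hour 9). It runs from hour 9 to 9 + 9 = hour 18.
After the problem set (finishes hour 18), flashcard drill can start at hour 18 and finishes at hour 24.
Group study has to wait for flashcard drill (finishes hour 24); textbook reading (finishes hour 9); the problem set (finishes hour 18). The latest of these is hour 24, so group study runs hour 24 to 24 + 8 = hour 32.
For formula-sheet prep: group study (finishes hour 32); textbook reading (finishes hour 9). Taking the maximum gives a start of hour 32, and it finishes at 32 + 2 = hour 34.
All tasks are finished once the last one completes. Finish times: Textbook reading at 9, The problem set at 18, Flashcard drill at 24, Group study at 32, Formula-sheet prep at 34. The latest is hour 34.

34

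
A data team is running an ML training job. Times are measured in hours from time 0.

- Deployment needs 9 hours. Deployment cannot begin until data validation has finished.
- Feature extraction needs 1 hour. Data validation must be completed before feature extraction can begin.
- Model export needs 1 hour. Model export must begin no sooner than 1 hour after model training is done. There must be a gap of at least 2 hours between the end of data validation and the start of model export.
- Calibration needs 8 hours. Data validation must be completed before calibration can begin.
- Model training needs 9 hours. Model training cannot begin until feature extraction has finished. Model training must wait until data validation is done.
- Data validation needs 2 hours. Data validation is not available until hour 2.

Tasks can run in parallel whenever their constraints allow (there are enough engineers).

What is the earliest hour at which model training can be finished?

After its own release at hour 2, data validation can start at hour 2 and finishes at hour 4.
Feature extraction cannot begin until data validation (finishes hour 4). It runs from hour 4 to 4 + 1 = hour 5.
For model training: feature extraction (finishes hour 5); data validation (finishes hour 4). Taking the maximum gives a start of hour 5, and it finishes at 5 + 9 = hour 14.

14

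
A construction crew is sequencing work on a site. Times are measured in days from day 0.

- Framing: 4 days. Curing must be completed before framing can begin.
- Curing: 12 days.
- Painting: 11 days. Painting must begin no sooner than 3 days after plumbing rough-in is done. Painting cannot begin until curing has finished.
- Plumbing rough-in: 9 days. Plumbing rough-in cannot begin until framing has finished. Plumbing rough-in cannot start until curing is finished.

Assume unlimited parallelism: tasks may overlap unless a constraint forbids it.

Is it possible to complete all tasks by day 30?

No

Nothing blocks curing, so it runs from day 0 to day 12.
After curing (finishes day 12), framing can start at day 12 and finishes at day 16.
For plumbing rough-in: framing (finishes day 16); curing (finishes day 12). Taking the maximum gives a start of day 16, and it finishes at 16 + 9 = day 25.
Painting cannot start until plumbing rough-in (finishes day 25, plus 3-day gap → day 28); curing (finishes day 12). The controlling bound is day 28, so painting finishes at 28 + 11 = day 39.
The earliest everything can be done is day 39, which is after the deadline of 30, so it is not possible.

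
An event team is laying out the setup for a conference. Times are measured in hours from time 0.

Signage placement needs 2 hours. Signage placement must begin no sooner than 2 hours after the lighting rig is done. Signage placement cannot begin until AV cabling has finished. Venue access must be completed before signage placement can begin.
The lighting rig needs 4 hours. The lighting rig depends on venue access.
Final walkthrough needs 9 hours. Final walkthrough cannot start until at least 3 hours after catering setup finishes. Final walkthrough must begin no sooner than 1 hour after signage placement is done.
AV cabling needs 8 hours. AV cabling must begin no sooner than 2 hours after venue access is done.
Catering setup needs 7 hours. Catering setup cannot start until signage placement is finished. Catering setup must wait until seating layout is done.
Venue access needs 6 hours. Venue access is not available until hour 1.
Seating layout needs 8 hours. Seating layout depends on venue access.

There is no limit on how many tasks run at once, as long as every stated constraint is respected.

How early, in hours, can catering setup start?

19

After its own release at hour 1, venue access can start at hour 1 and finishes at hour 7.
Seating layout cannot begin until venue access (finishes hour 7). It runs from hour 7 to 7 + 8 = hour 15.
After venue access (finishes hour 7, plus 2-hour gap → hour 9), AV cabling can start at hour 9 and finishes at hour 17.
The lighting rig waits on venue access (finishes hour 7), so it starts at hour 7 and finishes at 7 + 4 = hour 11.
Signage placement needs all of the lighting rig (finishes hour 11, plus 2-hour gap → hour 13); AV cabling (finishes hour 17); venue access (finishes hour 7). That puts its earliest start at hour 17; it finishes at 17 + 2 = hour 19.
Catering setup waits on signage placement (finishes hour 19); seating layout (finishes hour 15). The latest of these is hour 19, which is the earliest catering setup can start.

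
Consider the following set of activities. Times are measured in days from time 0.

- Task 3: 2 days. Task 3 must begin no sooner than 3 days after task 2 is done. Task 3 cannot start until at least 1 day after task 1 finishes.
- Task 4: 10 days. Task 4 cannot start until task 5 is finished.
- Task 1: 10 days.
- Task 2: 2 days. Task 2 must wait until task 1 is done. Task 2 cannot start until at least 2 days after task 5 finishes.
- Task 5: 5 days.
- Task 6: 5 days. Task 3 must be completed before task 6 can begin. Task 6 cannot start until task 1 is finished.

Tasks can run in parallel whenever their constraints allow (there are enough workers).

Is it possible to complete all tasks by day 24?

Yes

Task 5 has no prerequisites, so it starts at day 0 and finishes at day 5.
Task 4 cannot begin until task 5 (finishes day 5). It runs from day 5 to 5 + 10 = day 15.
Nothing blocks task 1, so it runs from day 0 to day 10.
Task 2 needs all of task 1 (finishes day 10); task 5 (finishes day 5, plus 2-day gap → day 7). That puts its earliest start at day 10; it finishes at 10 + 2 = day 12.
For task 3: task 2 (finishes day 12, plus 3-day gap → day 15); task 1 (finishes day 10, plus 1-day gap → day 11). Taking the maximum gives a start of day 15, and it finishes at 15 + 2 = day 17.
Task 6 has to wait for task 3 (finishes day 17); task 1 (finishes day 10). The latest of these is day 17, so task 6 runs day 17 to 17 + 5 = day 22.
Every task is finished by day 22, which is no later than the deadline of 24, so the schedule is feasible.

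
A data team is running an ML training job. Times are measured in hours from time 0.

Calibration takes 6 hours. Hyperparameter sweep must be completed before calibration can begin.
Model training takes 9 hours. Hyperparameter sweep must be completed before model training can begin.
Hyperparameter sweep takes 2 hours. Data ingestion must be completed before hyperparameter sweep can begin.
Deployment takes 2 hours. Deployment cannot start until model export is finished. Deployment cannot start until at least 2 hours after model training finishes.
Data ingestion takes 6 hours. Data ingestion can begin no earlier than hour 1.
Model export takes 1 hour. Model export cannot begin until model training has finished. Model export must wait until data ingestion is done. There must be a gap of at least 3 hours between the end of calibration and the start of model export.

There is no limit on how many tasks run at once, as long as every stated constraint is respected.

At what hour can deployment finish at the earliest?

After its own release at hour 1, data ingestion can start at hour 1 and finishes at hour 7.
Hyperparameter sweep cannot begin until data ingestion (finishes hour 7). It runs from hour 7 to 7 + 2 = hour 9.
After hyperparameter sweep (finishes hour 9), calibration can start at hour 9 and finishes at hour 15.
Model training waits on hyperparameter sweep (finishes hour 9), so it starts at hour 9 and finishes at 9 + 9 = hour 18.
Model export cannot start until model training (finishes hour 18); data ingestion (finishes hour 7); calibration (finishes hour 15, plus 3-hour gap → hour 18). The controlling bound is hour 18, so model export finishes at 18 + 1 = hour 19.
For deployment: model export (finishes hour 19); model training (finishes hour 18, plus 2-hour gap → hour 20). Taking the maximum gives a start of hour 20, and it finishes at 20 + 2 = hour 22.

22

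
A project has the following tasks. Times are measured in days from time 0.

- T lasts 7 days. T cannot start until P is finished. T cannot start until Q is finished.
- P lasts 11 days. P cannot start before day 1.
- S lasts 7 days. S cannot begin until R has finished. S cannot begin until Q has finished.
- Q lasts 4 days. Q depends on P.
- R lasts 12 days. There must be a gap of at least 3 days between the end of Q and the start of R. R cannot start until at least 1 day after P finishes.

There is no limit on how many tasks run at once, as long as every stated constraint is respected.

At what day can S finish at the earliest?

38

P waits on its own release at day 1, so it starts at day 1 and finishes at 1 + 11 = day 12.
Q cannot begin until P (finishes day 12). It runs from day 12 to 12 + 4 = day 16.
R cannot start until Q (finishes day 16, plus 3-day gap → day 19); P (finishes day 12, plus 1-day gap → day 13). The controlling bound is day 19, so R finishes at 19 + 12 = day 31.
S cannot start until R (finishes day 31); Q (finishes day 16). The controlling bound is day 31, so S finishes at 31 + 7 = day 38.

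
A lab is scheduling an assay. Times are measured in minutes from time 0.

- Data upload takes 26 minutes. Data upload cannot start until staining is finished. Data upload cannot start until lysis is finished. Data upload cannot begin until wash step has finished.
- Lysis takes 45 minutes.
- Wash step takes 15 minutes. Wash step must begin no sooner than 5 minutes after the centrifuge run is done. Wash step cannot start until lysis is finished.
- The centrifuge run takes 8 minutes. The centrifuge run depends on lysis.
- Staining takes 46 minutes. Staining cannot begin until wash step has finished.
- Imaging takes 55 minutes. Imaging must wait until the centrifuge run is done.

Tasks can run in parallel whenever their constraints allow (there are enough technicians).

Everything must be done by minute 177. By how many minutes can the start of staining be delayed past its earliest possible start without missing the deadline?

32

Nothing blocks lysis, so it runs from minute 0 to minute 45.
The centrifuge run cannot begin until lysis (finishes minute 45). It runs from minute 45 to 45 + 8 = minute 53.
For wash step: the centrifuge run (finishes minute 53, plus 5-minute gap → minute 58); lysis (finishes minute 45). Taking the maximum gives a start of minute 58, and it finishes at 58 + 15 = minute 73.
Staining cannot begin until wash step (finishes minute 73). It runs from minute 73 to 73 + 46 = minute 119.

Working backward from the deadline:
To finish by minute 177, data upload (duration 26) must start no later than minute 151.
Staining feeds into data upload (must start by minute 151); so staining must finish by minute 151 and therefore start by minute 105.
So staining can start as early as minute 73 and as late as minute 105, giving 105 − 73 = 32 minutes of slack.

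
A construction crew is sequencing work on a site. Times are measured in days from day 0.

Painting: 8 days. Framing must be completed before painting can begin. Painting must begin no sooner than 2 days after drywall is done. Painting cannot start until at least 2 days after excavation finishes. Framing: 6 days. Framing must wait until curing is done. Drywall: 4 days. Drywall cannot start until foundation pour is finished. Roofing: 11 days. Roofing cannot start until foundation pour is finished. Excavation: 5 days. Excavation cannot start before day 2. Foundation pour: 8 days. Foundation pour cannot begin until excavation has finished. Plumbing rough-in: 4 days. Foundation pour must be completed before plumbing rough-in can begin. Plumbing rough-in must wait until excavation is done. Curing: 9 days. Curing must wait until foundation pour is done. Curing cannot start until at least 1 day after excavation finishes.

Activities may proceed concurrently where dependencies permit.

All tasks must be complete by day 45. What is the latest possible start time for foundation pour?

14

To finish by day 45, painting (duration 8) must start no later than day 37.
Framing must finish before painting (must start by day 37). With a 6-day duration, framing must start by 37 − 6 = day 31.
Curing feeds into framing (must start by day 31); so curing must finish by day 31 and therefore start by day 22.
To finish by day 45, roofing (duration 11) must start no later than day 34.
Nothing follows plumbing rough-in; the deadline of day 45 is its only limit. It must start by 45 − 4 = day 41.
Drywall has to be done before painting (must start by day 37, minus 2-day gap → day 35). That means finishing by day 35, i.e. starting by 35 − 4 = day 31.
For foundation pour: curing (must start by day 22); roofing (must start by day 34); plumbing rough-in (must start by day 41); drywall (must start by day 31). The most restrictive is day 22; with an 8-day duration, foundation pour must start by day 14.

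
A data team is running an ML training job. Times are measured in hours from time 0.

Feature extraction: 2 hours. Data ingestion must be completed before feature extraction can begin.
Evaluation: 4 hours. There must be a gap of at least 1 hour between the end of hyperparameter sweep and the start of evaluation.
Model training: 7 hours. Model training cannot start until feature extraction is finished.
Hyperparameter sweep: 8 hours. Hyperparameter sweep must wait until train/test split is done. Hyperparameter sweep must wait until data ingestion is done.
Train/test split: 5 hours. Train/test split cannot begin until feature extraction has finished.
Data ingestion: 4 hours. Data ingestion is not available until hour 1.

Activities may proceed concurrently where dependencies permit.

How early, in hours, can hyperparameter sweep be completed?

Data ingestion waits on its own release at hour 1, so it starts at hour 1 and finishes at 1 + 4 = hour 5.
Feature extraction cannot begin until data ingestion (finishes hour 5). It runs from hour 5 to 5 + 2 = hour 7.
After feature extraction (finishes hour 7), train/test split can start at hour 7 and finishes at hour 12.
Hyperparameter sweep cannot start until train/test split (finishes hour 12); data ingestion (finishes hour 5). The controlling bound is hour 12, so hyperparameter sweep finishes at 12 + 8 = hour 20.

20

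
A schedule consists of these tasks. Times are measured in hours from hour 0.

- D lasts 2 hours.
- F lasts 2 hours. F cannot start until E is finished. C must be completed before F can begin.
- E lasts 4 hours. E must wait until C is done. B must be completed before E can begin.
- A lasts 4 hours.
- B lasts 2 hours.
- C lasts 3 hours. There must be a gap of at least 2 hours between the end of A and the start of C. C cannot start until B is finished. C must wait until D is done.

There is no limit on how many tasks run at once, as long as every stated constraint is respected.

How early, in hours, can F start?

13

Nothing blocks D, so it runs from hour 0 to hour 2.
Nothing blocks B, so it runs from hour 0 to hour 2.
Nothing blocks A, so it runs from hour 0 to hour 4.
C has to wait for A (finishes hour 4, plus 2-hour gap → hour 6); B (finishes hour 2); D (finishes hour 2). The latest of these is hour 6, so C runs hour 6 to 6 + 3 = hour 9.
E needs all of C (finishes hour 9); B (finishes hour 2). That puts its earliest start at hour 9; it finishes at 9 + 4 = hour 13.
F waits on E (finishes hour 13); C (finishes hour 9). The latest of these is hour 13, which is the earliest F can start.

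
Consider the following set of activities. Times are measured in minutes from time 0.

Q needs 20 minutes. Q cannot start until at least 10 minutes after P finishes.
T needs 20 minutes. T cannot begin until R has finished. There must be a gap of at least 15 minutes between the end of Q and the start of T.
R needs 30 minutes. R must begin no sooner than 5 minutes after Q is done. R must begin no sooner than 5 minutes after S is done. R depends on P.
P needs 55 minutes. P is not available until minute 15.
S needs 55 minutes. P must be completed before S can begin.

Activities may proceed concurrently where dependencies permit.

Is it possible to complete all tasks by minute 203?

Yes

P waits on its own release at minute 15, so it starts at minute 15 and finishes at 15 + 55 = minute 70.
S waits on P (finishes minute 70), so it starts at minute 70 and finishes at 70 + 55 = minute 125.
Q cannot begin until P (finishes minute 70, plus 10-minute gap → minute 80). It runs from minute 80 to 80 + 20 = minute 100.
R has to wait for Q (finishes minute 100, plus 5-minute gap → minute 105); S (finishes minute 125, plus 5-minute gap → minute 130); P (finishes minute 70). The latest of these is minute 130, so R runs minute 130 to 130 + 30 = minute 160.
For T: R (finishes minute 160); Q (finishes minute 100, plus 15-minute gap → minute 115). Taking the maximum gives a start of minute 160, and it finishes at 160 + 20 = minute 180.
Every task is finished by minute 180, which is no later than the deadline of 203, so the schedule is feasible.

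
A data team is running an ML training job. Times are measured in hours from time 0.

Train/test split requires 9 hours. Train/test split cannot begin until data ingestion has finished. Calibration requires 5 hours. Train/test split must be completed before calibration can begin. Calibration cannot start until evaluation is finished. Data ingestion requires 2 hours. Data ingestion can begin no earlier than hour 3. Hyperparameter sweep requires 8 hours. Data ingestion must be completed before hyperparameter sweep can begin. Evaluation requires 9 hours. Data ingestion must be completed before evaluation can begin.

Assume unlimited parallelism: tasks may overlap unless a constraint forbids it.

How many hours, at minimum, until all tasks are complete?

19

After its own release at hour 3, data ingestion can start at hour 3 and finishes at hour 5.
After data ingestion (finishes hour 5), evaluation can start at hour 5 and finishes at hour 14.
Hyperparameter sweep cannot begin until data ingestion (finishes hour 5). It runs from hour 5 to 5 + 8 = hour 13.
Train/test split waits on data ingestion (finishes hour 5), so it starts at hour 5 and finishes at 5 + 9 = hour 14.
Calibration needs all of train/test split (finishes hour 14); evaluation (finishes hour 14). That puts its earliest start at hour 14; it finishes at 14 + 5 = hour 19.
All tasks are finished once the last one completes. Finish times: Data ingestion at 5, Train/test split at 14, Hyperparameter sweep at 13, Evaluation at 14, Calibration at 19. The latest is hour 19.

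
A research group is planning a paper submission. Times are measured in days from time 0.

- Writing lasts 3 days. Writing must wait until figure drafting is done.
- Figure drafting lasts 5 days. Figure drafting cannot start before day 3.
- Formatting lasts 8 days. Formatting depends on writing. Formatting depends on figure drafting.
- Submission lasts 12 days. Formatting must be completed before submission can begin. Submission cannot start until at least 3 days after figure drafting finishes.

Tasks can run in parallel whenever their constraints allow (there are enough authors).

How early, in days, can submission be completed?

31

Figure drafting cannot begin until its own release at day 3. It runs from day 3 to 3 + 5 = day 8.
After figure drafting (finishes day 8), writing can start at day 8 and finishes at day 11.
Formatting needs all of writing (finishes day 11); figure drafting (finishes day 8). That puts its earliest start at day 11; it finishes at 11 + 8 = day 19.
Submission needs all of formatting (finishes day 19); figure drafting (finishes day 8, plus 3-day gap → day 11). That puts its earliest start at day 19; it finishes at 19 + 12 = day 31.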